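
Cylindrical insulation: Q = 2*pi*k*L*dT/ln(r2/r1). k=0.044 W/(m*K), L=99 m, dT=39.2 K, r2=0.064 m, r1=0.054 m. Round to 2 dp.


Q = 2*pi*0.044*99*39.2/ln(0.064/0.054) = 6314.85 W

6314.85 W


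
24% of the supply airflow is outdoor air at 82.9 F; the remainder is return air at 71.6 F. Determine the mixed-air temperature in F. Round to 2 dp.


T_mix = 0.24*82.9 + 0.76*71.6 = 74.31 F

74.31 F


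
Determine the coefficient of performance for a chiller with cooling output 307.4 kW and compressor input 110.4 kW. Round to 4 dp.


COP = 307.4 / 110.4 = 2.7844

2.7844


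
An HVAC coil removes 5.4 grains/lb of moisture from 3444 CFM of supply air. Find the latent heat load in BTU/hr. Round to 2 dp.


Q = 0.68 * 3444 * 5.4 = 12646.37 BTU/hr

12646.37 BTU/hr


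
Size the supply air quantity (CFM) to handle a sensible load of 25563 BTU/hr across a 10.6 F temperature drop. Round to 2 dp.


CFM = 25563 / (1.08 * 10.6) = 2232.97

2232.97 CFM


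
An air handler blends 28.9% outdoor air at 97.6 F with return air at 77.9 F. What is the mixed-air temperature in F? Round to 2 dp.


T_mix = 77.9 + (28.9/100)*(97.6-77.9) = 83.59 F

83.59 F


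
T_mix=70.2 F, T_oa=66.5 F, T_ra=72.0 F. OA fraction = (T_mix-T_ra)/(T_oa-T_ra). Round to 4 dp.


frac = (70.2 - 72.0) / (66.5 - 72.0) = 0.3273

0.3273


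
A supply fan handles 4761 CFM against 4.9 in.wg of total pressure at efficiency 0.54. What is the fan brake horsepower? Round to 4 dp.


BHP = 4761 * 4.9 / (6356 * 0.54) = 6.7970 hp

6.7970 hp


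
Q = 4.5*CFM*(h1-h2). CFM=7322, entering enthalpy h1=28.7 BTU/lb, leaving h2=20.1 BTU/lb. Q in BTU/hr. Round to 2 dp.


Q = 4.5 * 7322 * (28.7 - 20.1) = 283361.40 BTU/hr

283361.40 BTU/hr


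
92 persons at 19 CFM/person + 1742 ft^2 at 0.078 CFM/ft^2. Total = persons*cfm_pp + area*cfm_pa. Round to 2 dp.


Total = 92*19 + 1742*0.078 = 1883.88 CFM

1883.88 CFM


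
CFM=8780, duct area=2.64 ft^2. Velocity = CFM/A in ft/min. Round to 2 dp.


V = 8780 / 2.64 = 3325.76 ft/min

3325.76 ft/min


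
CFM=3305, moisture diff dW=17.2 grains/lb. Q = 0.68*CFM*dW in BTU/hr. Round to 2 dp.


Q = 0.68 * 3305 * 17.2 = 38655.28 BTU/hr

38655.28 BTU/hr


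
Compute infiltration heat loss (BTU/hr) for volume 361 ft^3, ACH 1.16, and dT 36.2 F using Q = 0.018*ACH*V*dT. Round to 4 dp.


Q = 0.018 * 1.16 * 361 * 36.2 = 272.8640 BTU/hr

272.8640 BTU/hr


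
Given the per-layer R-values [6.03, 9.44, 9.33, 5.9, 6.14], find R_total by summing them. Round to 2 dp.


R_total = 6.03 + 9.44 + 9.33 + 5.9 + 6.14 = 36.84

36.84


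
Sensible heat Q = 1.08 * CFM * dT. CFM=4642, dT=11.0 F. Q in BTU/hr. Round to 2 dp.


Q = 1.08 * 4642 * 11.0 = 55146.96 BTU/hr

55146.96 BTU/hr


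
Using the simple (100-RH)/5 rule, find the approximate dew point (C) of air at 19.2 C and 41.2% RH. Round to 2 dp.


Td = 19.2 - (100-41.2)/5 = 7.44 C

7.44 C


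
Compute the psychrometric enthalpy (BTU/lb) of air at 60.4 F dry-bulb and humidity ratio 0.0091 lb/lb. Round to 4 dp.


h = 0.24*60.4 + 0.0091*(1061+0.444*60.4) = 24.3951 BTU/lb

24.3951 BTU/lb


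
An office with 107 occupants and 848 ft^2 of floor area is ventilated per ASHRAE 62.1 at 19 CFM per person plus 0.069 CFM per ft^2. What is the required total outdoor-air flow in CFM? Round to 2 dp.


Total = 107*19 + 848*0.069 = 2091.51 CFM

2091.51 CFM


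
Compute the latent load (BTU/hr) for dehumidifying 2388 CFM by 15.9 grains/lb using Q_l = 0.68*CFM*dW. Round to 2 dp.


Q = 0.68 * 2388 * 15.9 = 25819.06 BTU/hr

25819.06 BTU/hr


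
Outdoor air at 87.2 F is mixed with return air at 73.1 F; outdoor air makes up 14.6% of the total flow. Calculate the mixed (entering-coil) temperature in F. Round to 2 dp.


T_mix = 73.1 + (14.6/100)*(87.2-73.1) = 75.16 F

75.16 F


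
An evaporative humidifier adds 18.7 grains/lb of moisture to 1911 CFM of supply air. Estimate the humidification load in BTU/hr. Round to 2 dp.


Q = 0.68 * 1911 * 18.7 = 24300.28 BTU/hr

24300.28 BTU/hr


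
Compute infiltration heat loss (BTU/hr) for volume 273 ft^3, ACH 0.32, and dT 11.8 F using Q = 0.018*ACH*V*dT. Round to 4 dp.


Q = 0.018 * 0.32 * 273 * 11.8 = 18.5553 BTU/hr

18.5553 BTU/hr


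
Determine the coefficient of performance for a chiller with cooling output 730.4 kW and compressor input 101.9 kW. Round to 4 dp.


COP = 730.4 / 101.9 = 7.1678

7.1678


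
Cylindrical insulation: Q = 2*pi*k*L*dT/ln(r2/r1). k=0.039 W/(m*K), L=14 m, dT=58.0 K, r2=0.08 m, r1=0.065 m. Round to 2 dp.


Q = 2*pi*0.039*14*58.0/ln(0.08/0.065) = 958.28 W

958.28 W


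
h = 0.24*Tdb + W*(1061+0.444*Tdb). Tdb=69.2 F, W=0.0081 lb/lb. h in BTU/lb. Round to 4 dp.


h = 0.24*69.2 + 0.0081*(1061+0.444*69.2) = 25.4510 BTU/lb

25.4510 BTU/lb


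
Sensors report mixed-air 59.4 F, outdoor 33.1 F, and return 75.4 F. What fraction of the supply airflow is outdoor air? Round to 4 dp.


frac = (59.4 - 75.4) / (33.1 - 75.4) = 0.3783

0.3783


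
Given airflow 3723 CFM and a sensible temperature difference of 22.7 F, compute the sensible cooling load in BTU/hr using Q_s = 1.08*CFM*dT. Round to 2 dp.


Q = 1.08 * 3723 * 22.7 = 91273.07 BTU/hr

91273.07 BTU/hr


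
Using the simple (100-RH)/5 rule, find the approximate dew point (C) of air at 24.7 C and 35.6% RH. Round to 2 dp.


Td = 24.7 - (100-35.6)/5 = 11.82 C

11.82 C


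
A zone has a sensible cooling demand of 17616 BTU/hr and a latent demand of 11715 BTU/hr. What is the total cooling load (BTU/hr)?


Qt = 17616 + 11715 = 29331 BTU/hr

29331 BTU/hr


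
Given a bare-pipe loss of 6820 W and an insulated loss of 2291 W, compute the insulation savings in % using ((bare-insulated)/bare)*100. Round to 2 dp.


Savings = ((6820-2291)/6820)*100 = 66.41 %

66.41 %


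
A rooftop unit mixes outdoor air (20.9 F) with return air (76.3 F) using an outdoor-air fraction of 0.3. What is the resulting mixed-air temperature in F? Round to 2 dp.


T_mix = 0.3*20.9 + 0.7*76.3 = 59.68 F

59.68 F


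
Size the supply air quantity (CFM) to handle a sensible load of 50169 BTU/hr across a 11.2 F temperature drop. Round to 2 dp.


CFM = 50169 / (1.08 * 11.2) = 4147.57

4147.57 CFM


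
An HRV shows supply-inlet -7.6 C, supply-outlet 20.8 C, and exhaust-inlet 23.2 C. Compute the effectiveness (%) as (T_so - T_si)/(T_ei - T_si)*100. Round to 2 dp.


eff = (20.8-(-7.6))/(23.2-(-7.6))*100 = 92.21 %

92.21 %


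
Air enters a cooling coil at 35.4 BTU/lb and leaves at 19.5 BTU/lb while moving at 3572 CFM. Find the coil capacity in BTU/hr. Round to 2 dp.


Q = 4.5 * 3572 * (35.4 - 19.5) = 255576.60 BTU/hr

255576.60 BTU/hr


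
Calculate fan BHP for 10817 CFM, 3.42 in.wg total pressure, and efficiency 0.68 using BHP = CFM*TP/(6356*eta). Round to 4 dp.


BHP = 10817 * 3.42 / (6356 * 0.68) = 8.5593 hp

8.5593 hp


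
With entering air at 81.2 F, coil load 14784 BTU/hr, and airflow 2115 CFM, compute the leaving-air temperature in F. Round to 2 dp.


dT = 14784/(1.08*2115) = 6.4723
T_leave = 81.2 - 6.4723 = 74.73 F

74.73 F


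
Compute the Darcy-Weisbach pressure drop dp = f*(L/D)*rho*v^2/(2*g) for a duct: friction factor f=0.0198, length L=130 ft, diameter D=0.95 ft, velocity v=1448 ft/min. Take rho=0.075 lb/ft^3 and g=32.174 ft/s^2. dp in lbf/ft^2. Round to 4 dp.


v_fps = 1448/60 = 24.1333 ft/s
dp = 0.0198*(130/0.95)*0.075*24.1333^2/(2*32.174) = 1.8393 lbf/ft^2

1.8393 lbf/ft^2


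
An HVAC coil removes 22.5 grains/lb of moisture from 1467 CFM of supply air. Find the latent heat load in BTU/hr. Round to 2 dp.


Q = 0.68 * 1467 * 22.5 = 22445.10 BTU/hr

22445.10 BTU/hr


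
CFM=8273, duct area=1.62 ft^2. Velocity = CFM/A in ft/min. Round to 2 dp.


V = 8273 / 1.62 = 5106.79 ft/min

5106.79 ft/min


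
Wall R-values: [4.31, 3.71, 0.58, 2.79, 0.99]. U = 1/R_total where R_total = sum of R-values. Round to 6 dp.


R_total = 4.31 + 3.71 + 0.58 + 2.79 + 0.99 = 12.38
U = 1/12.38 = 0.080775

0.080775


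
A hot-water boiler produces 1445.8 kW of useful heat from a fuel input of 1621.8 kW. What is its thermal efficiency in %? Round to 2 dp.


eta = (1445.8/1621.8)*100 = 89.15 %

89.15 %


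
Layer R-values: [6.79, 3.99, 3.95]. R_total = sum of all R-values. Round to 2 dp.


R_total = 6.79 + 3.99 + 3.95 = 14.73

14.73


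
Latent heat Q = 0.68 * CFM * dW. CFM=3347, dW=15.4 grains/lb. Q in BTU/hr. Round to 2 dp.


Q = 0.68 * 3347 * 15.4 = 35049.78 BTU/hr

35049.78 BTU/hr


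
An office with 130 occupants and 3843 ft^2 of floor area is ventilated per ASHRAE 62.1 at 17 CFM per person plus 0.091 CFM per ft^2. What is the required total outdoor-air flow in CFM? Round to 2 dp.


Total = 130*17 + 3843*0.091 = 2559.71 CFM

2559.71 CFM


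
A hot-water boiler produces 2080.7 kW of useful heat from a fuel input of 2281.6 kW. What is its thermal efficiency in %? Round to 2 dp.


eta = (2080.7/2281.6)*100 = 91.19 %

91.19 %


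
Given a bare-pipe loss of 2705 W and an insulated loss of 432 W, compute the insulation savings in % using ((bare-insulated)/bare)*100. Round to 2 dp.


Savings = ((2705-432)/2705)*100 = 84.03 %

84.03 %


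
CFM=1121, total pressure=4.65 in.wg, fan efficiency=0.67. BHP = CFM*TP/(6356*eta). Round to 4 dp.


BHP = 1121 * 4.65 / (6356 * 0.67) = 1.2241 hp

1.2241 hp


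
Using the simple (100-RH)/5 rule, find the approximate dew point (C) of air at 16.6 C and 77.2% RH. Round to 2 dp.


Td = 16.6 - (100-77.2)/5 = 12.04 C

12.04 C


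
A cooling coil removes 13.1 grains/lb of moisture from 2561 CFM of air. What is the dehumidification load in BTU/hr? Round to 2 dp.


Q = 0.68 * 2561 * 13.1 = 22813.39 BTU/hr

22813.39 BTU/hr


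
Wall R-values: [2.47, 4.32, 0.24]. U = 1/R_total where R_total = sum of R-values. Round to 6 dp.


R_total = 2.47 + 4.32 + 0.24 = 7.03
U = 1/7.03 = 0.142248

0.142248


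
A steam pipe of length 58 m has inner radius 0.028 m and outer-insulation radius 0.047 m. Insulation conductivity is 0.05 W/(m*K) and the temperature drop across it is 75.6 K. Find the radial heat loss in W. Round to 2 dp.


Q = 2*pi*0.05*58*75.6/ln(0.047/0.028) = 2659.61 W

2659.61 W


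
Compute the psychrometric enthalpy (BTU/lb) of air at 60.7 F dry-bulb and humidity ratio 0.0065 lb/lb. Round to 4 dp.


h = 0.24*60.7 + 0.0065*(1061+0.444*60.7) = 21.6397 BTU/lb

21.6397 BTU/lb


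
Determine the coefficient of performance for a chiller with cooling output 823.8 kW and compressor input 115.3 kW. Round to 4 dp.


COP = 823.8 / 115.3 = 7.1448

7.1448


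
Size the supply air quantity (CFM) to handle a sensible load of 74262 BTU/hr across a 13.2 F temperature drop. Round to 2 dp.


CFM = 74262 / (1.08 * 13.2) = 5209.18

5209.18 CFM


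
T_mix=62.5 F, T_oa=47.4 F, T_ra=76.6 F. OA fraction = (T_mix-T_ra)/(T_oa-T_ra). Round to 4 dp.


frac = (62.5 - 76.6) / (47.4 - 76.6) = 0.4829

0.4829


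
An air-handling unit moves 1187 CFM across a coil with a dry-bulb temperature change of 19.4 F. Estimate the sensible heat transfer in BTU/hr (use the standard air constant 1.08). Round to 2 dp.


Q = 1.08 * 1187 * 19.4 = 24870.02 BTU/hr

24870.02 BTU/hr


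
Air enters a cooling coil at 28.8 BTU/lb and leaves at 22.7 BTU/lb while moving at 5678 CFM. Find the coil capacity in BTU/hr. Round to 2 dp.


Q = 4.5 * 5678 * (28.8 - 22.7) = 155861.10 BTU/hr

155861.10 BTU/hr


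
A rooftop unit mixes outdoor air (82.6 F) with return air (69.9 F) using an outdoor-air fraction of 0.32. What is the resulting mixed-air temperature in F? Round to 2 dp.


T_mix = 0.32*82.6 + 0.68*69.9 = 73.96 F

73.96 F


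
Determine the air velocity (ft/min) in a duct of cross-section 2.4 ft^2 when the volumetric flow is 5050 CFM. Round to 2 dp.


V = 5050 / 2.4 = 2104.17 ft/min

2104.17 ft/min


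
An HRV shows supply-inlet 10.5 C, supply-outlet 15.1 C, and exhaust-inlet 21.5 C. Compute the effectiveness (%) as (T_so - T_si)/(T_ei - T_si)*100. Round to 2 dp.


eff = (15.1-10.5)/(21.5-10.5)*100 = 41.82 %

41.82 %


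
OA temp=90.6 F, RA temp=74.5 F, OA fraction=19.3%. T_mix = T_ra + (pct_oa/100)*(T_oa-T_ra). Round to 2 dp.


T_mix = 74.5 + (19.3/100)*(90.6-74.5) = 77.61 F

77.61 F


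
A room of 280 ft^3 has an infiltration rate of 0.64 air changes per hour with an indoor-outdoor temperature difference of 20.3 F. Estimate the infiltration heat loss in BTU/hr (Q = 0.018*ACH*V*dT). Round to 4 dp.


Q = 0.018 * 0.64 * 280 * 20.3 = 65.4797 BTU/hr

65.4797 BTU/hr


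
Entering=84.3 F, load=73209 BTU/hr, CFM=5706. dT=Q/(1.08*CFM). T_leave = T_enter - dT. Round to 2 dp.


dT = 73209/(1.08*5706) = 11.8798
T_leave = 84.3 - 11.8798 = 72.42 F

72.42 F


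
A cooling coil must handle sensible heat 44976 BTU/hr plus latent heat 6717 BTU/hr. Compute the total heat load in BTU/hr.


Qt = 44976 + 6717 = 51693 BTU/hr

51693 BTU/hr


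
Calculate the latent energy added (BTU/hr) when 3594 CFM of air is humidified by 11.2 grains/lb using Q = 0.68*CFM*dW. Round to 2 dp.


Q = 0.68 * 3594 * 11.2 = 27371.90 BTU/hr

27371.90 BTU/hr


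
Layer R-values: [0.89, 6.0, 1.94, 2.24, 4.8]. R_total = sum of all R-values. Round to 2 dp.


R_total = 0.89 + 6.0 + 1.94 + 2.24 + 4.8 = 15.87

15.87


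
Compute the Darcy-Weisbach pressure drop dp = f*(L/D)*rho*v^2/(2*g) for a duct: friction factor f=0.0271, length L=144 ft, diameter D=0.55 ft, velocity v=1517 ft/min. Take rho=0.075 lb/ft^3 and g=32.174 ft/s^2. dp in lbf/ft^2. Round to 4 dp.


v_fps = 1517/60 = 25.2833 ft/s
dp = 0.0271*(144/0.55)*0.075*25.2833^2/(2*32.174) = 5.2864 lbf/ft^2

5.2864 lbf/ft^2


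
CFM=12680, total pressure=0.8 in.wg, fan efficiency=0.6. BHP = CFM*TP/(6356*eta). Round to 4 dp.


BHP = 12680 * 0.8 / (6356 * 0.6) = 2.6600 hp

2.6600 hp


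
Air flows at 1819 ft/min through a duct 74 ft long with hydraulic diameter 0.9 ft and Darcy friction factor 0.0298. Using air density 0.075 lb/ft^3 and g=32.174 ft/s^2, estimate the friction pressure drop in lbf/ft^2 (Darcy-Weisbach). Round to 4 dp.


v_fps = 1819/60 = 30.3167 ft/s
dp = 0.0298*(74/0.9)*0.075*30.3167^2/(2*32.174) = 2.6248 lbf/ft^2

2.6248 lbf/ft^2


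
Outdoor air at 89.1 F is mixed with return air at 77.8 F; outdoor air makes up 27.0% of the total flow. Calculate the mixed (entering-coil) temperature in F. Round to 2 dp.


T_mix = 77.8 + (27.0/100)*(89.1-77.8) = 80.85 F

80.85 F


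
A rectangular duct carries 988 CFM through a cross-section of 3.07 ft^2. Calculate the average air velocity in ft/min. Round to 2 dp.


V = 988 / 3.07 = 321.82 ft/min

321.82 ft/min


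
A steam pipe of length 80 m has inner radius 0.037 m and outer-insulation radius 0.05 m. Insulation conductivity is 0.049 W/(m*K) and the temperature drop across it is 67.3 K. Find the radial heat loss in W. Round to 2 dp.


Q = 2*pi*0.049*80*67.3/ln(0.05/0.037) = 5505.07 W

5505.07 W


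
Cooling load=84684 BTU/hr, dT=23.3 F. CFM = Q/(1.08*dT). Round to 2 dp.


CFM = 84684 / (1.08 * 23.3) = 3365.28

3365.28 CFM


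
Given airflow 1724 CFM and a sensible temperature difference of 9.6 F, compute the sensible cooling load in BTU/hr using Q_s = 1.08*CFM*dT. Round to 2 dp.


Q = 1.08 * 1724 * 9.6 = 17874.43 BTU/hr

17874.43 BTU/hr


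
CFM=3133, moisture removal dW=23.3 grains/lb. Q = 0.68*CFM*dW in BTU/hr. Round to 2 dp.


Q = 0.68 * 3133 * 23.3 = 49639.25 BTU/hr

49639.25 BTU/hr


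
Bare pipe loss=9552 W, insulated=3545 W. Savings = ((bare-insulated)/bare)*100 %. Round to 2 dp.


Savings = ((9552-3545)/9552)*100 = 62.89 %

62.89 %


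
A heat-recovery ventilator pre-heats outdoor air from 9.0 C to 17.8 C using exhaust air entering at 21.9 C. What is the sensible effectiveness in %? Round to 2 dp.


eff = (17.8-9.0)/(21.9-9.0)*100 = 68.22 %

68.22 %


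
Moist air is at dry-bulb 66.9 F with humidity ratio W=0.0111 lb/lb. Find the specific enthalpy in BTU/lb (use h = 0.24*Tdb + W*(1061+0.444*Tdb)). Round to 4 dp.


h = 0.24*66.9 + 0.0111*(1061+0.444*66.9) = 28.1628 BTU/lb

28.1628 BTU/lb


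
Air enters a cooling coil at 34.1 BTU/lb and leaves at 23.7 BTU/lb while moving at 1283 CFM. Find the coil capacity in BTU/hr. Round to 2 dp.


Q = 4.5 * 1283 * (34.1 - 23.7) = 60044.40 BTU/hr

60044.40 BTU/hr


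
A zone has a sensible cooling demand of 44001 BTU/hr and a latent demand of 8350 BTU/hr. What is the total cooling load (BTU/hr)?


Qt = 44001 + 8350 = 52351 BTU/hr

52351 BTU/hr


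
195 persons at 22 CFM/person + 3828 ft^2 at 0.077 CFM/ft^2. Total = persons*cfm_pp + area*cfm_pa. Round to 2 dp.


Total = 195*22 + 3828*0.077 = 4584.76 CFM

4584.76 CFM


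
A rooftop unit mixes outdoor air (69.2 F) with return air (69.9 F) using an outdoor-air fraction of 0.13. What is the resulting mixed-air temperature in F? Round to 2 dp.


T_mix = 0.13*69.2 + 0.87*69.9 = 69.81 F

69.81 F


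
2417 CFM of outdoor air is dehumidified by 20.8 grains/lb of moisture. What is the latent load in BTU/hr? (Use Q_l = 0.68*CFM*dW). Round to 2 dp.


Q = 0.68 * 2417 * 20.8 = 34186.05 BTU/hr

34186.05 BTU/hr


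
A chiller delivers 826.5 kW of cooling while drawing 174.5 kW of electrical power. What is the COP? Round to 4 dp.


COP = 826.5 / 174.5 = 4.7364

4.7364


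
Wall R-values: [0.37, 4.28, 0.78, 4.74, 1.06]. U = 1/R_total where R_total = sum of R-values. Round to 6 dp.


R_total = 0.37 + 4.28 + 0.78 + 4.74 + 1.06 = 11.23
U = 1/11.23 = 0.089047

0.089047


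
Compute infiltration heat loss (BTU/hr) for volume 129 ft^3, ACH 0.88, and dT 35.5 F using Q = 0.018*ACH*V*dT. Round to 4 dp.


Q = 0.018 * 0.88 * 129 * 35.5 = 72.5393 BTU/hr

72.5393 BTU/hr


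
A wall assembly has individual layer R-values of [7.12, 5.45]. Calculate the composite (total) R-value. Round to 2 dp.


R_total = 7.12 + 5.45 = 12.57

12.57


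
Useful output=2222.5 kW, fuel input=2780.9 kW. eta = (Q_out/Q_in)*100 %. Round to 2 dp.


eta = (2222.5/2780.9)*100 = 79.92 %

79.92 %


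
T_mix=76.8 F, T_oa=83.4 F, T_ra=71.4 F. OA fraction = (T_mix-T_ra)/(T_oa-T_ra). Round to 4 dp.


frac = (76.8 - 71.4) / (83.4 - 71.4) = 0.4500

0.4500


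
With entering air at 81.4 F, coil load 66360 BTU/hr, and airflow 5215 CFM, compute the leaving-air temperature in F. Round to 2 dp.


dT = 66360/(1.08*5215) = 11.7823
T_leave = 81.4 - 11.7823 = 69.62 F

69.62 F


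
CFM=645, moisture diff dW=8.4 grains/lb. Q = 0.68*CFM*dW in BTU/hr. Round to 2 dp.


Q = 0.68 * 645 * 8.4 = 3684.24 BTU/hr

3684.24 BTU/hr


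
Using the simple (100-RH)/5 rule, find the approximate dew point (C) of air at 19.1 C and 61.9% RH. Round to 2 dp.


Td = 19.1 - (100-61.9)/5 = 11.48 C

11.48 C


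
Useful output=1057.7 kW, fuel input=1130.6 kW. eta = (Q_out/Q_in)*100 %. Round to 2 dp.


eta = (1057.7/1130.6)*100 = 93.55 %

93.55 %


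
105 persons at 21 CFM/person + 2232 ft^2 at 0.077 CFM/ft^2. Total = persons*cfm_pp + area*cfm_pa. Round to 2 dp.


Total = 105*21 + 2232*0.077 = 2376.86 CFM

2376.86 CFM


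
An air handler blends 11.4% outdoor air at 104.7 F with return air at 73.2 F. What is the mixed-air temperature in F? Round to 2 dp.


T_mix = 73.2 + (11.4/100)*(104.7-73.2) = 76.79 F

76.79 F


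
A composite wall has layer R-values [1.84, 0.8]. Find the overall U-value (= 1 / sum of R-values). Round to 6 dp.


R_total = 1.84 + 0.8 = 2.64
U = 1/2.64 = 0.378788

0.378788


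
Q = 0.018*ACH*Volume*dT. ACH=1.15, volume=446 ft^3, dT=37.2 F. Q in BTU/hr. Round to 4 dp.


Q = 0.018 * 1.15 * 446 * 37.2 = 343.4378 BTU/hr

343.4378 BTU/hr


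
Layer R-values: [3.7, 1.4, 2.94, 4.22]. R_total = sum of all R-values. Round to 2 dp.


R_total = 3.7 + 1.4 + 2.94 + 4.22 = 12.26

12.26


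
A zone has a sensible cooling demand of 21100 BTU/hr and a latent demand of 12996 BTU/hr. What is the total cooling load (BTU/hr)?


Qt = 21100 + 12996 = 34096 BTU/hr

34096 BTU/hr


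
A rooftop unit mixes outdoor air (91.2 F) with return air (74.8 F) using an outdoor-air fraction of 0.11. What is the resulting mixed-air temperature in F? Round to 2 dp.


T_mix = 0.11*91.2 + 0.89*74.8 = 76.60 F

76.60 F


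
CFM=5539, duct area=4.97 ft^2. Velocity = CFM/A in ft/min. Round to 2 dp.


V = 5539 / 4.97 = 1114.49 ft/min

1114.49 ft/min


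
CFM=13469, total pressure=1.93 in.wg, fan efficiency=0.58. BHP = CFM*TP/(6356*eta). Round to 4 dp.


BHP = 13469 * 1.93 / (6356 * 0.58) = 7.0515 hp

7.0515 hp


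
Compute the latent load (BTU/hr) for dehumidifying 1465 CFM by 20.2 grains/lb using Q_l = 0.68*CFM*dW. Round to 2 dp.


Q = 0.68 * 1465 * 20.2 = 20123.24 BTU/hr

20123.24 BTU/hr


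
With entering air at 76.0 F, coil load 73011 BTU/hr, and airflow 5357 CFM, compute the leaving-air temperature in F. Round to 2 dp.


dT = 73011/(1.08*5357) = 12.6195
T_leave = 76.0 - 12.6195 = 63.38 F

63.38 F


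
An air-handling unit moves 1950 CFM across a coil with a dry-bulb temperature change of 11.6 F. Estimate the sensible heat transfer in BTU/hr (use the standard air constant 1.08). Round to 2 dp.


Q = 1.08 * 1950 * 11.6 = 24429.60 BTU/hr

24429.60 BTU/hr


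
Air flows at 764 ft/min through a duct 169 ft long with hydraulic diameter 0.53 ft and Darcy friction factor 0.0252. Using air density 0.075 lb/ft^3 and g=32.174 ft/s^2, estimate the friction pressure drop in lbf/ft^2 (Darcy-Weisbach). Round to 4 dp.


v_fps = 764/60 = 12.7333 ft/s
dp = 0.0252*(169/0.53)*0.075*12.7333^2/(2*32.174) = 1.5185 lbf/ft^2

1.5185 lbf/ft^2


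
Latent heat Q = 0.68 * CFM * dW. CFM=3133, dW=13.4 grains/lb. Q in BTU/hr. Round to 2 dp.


Q = 0.68 * 3133 * 13.4 = 28547.90 BTU/hr

28547.90 BTU/hr


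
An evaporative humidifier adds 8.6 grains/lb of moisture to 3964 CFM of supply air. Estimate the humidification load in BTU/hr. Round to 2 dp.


Q = 0.68 * 3964 * 8.6 = 23181.47 BTU/hr

23181.47 BTU/hr


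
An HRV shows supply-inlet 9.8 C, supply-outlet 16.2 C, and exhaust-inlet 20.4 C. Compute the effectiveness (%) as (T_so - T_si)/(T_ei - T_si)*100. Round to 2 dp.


eff = (16.2-9.8)/(20.4-9.8)*100 = 60.38 %

60.38 %


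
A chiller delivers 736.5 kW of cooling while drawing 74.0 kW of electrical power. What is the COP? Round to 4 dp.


COP = 736.5 / 74.0 = 9.9527

9.9527


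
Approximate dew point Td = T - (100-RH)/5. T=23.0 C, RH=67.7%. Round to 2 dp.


Td = 23.0 - (100-67.7)/5 = 16.54 C

16.54 C


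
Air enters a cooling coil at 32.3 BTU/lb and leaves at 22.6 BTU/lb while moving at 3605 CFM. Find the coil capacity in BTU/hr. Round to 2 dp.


Q = 4.5 * 3605 * (32.3 - 22.6) = 157358.25 BTU/hr

157358.25 BTU/hr


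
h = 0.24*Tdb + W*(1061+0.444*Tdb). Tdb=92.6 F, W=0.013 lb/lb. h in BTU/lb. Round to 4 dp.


h = 0.24*92.6 + 0.013*(1061+0.444*92.6) = 36.5515 BTU/lb

36.5515 BTU/lb


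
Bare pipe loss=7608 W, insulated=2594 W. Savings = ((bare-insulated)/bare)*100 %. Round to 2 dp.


Savings = ((7608-2594)/7608)*100 = 65.90 %

65.90 %


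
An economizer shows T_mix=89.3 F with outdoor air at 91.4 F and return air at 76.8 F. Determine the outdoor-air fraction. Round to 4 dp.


frac = (89.3 - 76.8) / (91.4 - 76.8) = 0.8562

0.8562


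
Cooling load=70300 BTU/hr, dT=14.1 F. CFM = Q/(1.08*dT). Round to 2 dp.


CFM = 70300 / (1.08 * 14.1) = 4616.50

4616.50 CFM


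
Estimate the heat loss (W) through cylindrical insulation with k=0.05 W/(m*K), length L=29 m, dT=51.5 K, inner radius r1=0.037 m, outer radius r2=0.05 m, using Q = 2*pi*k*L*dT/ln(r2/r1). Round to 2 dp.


Q = 2*pi*0.05*29*51.5/ln(0.05/0.037) = 1558.25 W

1558.25 W


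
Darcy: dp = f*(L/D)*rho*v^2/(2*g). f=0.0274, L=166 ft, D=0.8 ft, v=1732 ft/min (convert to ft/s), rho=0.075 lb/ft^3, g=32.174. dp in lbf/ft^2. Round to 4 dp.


v_fps = 1732/60 = 28.8667 ft/s
dp = 0.0274*(166/0.8)*0.075*28.8667^2/(2*32.174) = 5.5219 lbf/ft^2

5.5219 lbf/ft^2


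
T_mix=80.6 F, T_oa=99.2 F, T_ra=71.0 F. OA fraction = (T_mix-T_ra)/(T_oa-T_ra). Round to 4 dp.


frac = (80.6 - 71.0) / (99.2 - 71.0) = 0.3404

0.3404


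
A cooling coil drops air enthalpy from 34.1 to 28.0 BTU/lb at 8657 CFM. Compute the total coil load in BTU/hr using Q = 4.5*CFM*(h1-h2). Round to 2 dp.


Q = 4.5 * 8657 * (34.1 - 28.0) = 237634.65 BTU/hr

237634.65 BTU/hr


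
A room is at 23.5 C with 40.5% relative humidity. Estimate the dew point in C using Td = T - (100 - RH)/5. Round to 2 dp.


Td = 23.5 - (100-40.5)/5 = 11.60 C

11.60 C


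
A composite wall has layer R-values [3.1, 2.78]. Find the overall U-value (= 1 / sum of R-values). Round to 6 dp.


R_total = 3.1 + 2.78 = 5.88
U = 1/5.88 = 0.170068

0.170068


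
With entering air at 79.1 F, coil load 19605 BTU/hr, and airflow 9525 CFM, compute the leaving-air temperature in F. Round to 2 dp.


dT = 19605/(1.08*9525) = 1.9058
T_leave = 79.1 - 1.9058 = 77.19 F

77.19 F


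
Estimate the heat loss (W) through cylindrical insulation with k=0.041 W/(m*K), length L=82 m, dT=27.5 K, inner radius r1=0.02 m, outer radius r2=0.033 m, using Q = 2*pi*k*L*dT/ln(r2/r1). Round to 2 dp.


Q = 2*pi*0.041*82*27.5/ln(0.033/0.02) = 1160.03 W

1160.03 W


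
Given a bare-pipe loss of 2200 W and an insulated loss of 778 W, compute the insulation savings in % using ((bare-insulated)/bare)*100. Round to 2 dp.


Savings = ((2200-778)/2200)*100 = 64.64 %

64.64 %


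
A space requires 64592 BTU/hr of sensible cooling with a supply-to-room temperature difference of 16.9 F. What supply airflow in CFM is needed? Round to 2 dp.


CFM = 64592 / (1.08 * 16.9) = 3538.90

3538.90 CFM


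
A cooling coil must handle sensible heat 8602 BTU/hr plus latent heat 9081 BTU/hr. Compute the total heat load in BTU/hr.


Qt = 8602 + 9081 = 17683 BTU/hr

17683 BTU/hr


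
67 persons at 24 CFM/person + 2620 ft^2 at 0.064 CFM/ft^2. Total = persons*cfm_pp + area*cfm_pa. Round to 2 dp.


Total = 67*24 + 2620*0.064 = 1775.68 CFM

1775.68 CFM


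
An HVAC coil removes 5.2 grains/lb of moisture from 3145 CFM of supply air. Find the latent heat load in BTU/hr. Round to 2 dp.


Q = 0.68 * 3145 * 5.2 = 11120.72 BTU/hr

11120.72 BTU/hr


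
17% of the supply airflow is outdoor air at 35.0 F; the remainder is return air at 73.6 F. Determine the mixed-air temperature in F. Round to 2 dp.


T_mix = 0.17*35.0 + 0.83*73.6 = 67.04 F

67.04 F


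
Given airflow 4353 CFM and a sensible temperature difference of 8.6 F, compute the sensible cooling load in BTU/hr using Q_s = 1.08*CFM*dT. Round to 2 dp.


Q = 1.08 * 4353 * 8.6 = 40430.66 BTU/hr

40430.66 BTU/hr


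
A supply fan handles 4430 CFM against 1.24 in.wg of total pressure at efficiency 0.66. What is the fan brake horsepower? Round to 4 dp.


BHP = 4430 * 1.24 / (6356 * 0.66) = 1.3095 hp

1.3095 hp


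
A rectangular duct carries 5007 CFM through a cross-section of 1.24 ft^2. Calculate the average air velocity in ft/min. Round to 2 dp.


V = 5007 / 1.24 = 4037.90 ft/min

4037.90 ft/min


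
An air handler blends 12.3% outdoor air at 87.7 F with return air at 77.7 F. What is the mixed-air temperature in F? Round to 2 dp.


T_mix = 77.7 + (12.3/100)*(87.7-77.7) = 78.93 F

78.93 F


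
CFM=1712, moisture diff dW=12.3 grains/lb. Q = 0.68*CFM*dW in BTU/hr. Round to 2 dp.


Q = 0.68 * 1712 * 12.3 = 14319.17 BTU/hr

14319.17 BTU/hr


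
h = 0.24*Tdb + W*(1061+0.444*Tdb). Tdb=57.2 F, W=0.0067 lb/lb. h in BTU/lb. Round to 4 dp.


h = 0.24*57.2 + 0.0067*(1061+0.444*57.2) = 21.0069 BTU/lb

21.0069 BTU/lb


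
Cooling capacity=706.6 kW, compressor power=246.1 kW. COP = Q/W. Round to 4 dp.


COP = 706.6 / 246.1 = 2.8712

2.8712


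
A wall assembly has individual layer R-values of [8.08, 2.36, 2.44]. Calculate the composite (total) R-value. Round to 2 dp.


R_total = 8.08 + 2.36 + 2.44 = 12.88

12.88


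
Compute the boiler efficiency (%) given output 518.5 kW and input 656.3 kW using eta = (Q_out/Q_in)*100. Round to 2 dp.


eta = (518.5/656.3)*100 = 79.00 %

79.00 %


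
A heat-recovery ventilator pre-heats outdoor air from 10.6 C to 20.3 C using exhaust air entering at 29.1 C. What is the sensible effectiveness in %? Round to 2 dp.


eff = (20.3-10.6)/(29.1-10.6)*100 = 52.43 %

52.43 %


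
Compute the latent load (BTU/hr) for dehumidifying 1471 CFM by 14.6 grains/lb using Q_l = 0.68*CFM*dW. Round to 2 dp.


Q = 0.68 * 1471 * 14.6 = 14604.09 BTU/hr

14604.09 BTU/hr


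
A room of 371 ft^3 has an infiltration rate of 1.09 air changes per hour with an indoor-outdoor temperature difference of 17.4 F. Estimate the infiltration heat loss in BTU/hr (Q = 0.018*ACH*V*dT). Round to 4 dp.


Q = 0.018 * 1.09 * 371 * 17.4 = 126.6549 BTU/hr

126.6549 BTU/hr


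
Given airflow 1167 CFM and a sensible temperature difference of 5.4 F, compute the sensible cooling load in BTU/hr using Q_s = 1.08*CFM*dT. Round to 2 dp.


Q = 1.08 * 1167 * 5.4 = 6805.94 BTU/hr

6805.94 BTU/hr


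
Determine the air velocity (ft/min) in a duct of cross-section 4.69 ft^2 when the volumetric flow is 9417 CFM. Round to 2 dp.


V = 9417 / 4.69 = 2007.89 ft/min

2007.89 ft/min


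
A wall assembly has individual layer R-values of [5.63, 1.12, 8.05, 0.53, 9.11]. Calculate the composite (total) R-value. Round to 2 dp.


R_total = 5.63 + 1.12 + 8.05 + 0.53 + 9.11 = 24.44

24.44


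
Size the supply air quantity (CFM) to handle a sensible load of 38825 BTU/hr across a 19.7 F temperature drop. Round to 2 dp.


CFM = 38825 / (1.08 * 19.7) = 1824.83

1824.83 CFM


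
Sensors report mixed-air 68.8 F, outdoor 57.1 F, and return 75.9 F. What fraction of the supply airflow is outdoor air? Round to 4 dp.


frac = (68.8 - 75.9) / (57.1 - 75.9) = 0.3777

0.3777


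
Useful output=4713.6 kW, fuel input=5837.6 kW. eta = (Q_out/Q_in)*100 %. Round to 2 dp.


eta = (4713.6/5837.6)*100 = 80.75 %

80.75 %


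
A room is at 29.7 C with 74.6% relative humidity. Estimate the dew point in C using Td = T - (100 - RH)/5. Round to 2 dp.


Td = 29.7 - (100-74.6)/5 = 24.62 C

24.62 C


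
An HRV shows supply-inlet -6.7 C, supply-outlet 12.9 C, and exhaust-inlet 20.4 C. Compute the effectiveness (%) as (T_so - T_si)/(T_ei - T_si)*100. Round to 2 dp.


eff = (12.9-(-6.7))/(20.4-(-6.7))*100 = 72.32 %

72.32 %


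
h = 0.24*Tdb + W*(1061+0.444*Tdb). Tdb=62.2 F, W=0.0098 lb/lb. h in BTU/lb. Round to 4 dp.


h = 0.24*62.2 + 0.0098*(1061+0.444*62.2) = 25.5964 BTU/lb

25.5964 BTU/lb


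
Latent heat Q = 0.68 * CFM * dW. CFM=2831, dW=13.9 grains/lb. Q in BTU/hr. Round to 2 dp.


Q = 0.68 * 2831 * 13.9 = 26758.61 BTU/hr

26758.61 BTU/hr


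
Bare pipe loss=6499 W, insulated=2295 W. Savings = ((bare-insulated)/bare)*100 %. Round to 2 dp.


Savings = ((6499-2295)/6499)*100 = 64.69 %

64.69 %


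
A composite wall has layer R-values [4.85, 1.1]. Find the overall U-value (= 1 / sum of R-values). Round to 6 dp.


R_total = 4.85 + 1.1 = 5.95
U = 1/5.95 = 0.168067

0.168067


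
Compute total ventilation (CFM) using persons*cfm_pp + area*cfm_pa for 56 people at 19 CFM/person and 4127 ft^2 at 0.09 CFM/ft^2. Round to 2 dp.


Total = 56*19 + 4127*0.09 = 1435.43 CFM

1435.43 CFM


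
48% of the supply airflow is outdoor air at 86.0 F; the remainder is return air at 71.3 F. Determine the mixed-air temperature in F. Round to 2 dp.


T_mix = 0.48*86.0 + 0.52*71.3 = 78.36 F

78.36 F


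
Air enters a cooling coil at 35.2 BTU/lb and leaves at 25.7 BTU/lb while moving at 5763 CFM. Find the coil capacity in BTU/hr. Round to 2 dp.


Q = 4.5 * 5763 * (35.2 - 25.7) = 246368.25 BTU/hr

246368.25 BTU/hr


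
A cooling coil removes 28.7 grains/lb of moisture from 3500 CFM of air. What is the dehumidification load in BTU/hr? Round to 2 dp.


Q = 0.68 * 3500 * 28.7 = 68306.00 BTU/hr

68306.00 BTU/hr


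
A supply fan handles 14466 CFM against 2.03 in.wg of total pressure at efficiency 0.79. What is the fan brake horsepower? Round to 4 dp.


BHP = 14466 * 2.03 / (6356 * 0.79) = 5.8484 hp

5.8484 hp


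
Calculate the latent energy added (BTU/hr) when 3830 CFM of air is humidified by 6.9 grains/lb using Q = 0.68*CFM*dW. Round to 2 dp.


Q = 0.68 * 3830 * 6.9 = 17970.36 BTU/hr

17970.36 BTU/hr


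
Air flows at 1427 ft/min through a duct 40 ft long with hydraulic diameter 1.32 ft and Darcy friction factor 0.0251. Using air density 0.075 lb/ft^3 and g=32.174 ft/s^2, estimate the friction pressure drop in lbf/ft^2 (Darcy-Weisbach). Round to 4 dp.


v_fps = 1427/60 = 23.7833 ft/s
dp = 0.0251*(40/1.32)*0.075*23.7833^2/(2*32.174) = 0.5015 lbf/ft^2

0.5015 lbf/ft^2


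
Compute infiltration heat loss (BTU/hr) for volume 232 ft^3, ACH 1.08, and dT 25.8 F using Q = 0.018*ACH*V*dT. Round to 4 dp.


Q = 0.018 * 1.08 * 232 * 25.8 = 116.3601 BTU/hr

116.3601 BTU/hr


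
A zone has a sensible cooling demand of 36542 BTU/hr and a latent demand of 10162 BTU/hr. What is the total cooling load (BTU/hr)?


Qt = 36542 + 10162 = 46704 BTU/hr

46704 BTU/hr


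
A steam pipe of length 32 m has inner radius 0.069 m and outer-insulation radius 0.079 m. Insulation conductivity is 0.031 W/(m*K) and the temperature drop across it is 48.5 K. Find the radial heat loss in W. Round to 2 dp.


Q = 2*pi*0.031*32*48.5/ln(0.079/0.069) = 2233.59 W

2233.59 W


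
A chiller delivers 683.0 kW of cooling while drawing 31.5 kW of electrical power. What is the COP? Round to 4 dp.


COP = 683.0 / 31.5 = 21.6825

21.6825


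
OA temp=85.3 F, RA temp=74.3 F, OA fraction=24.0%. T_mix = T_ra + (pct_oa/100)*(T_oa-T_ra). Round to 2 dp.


T_mix = 74.3 + (24.0/100)*(85.3-74.3) = 76.94 F

76.94 F


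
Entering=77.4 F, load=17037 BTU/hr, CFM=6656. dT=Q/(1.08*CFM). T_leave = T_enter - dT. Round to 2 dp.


dT = 17037/(1.08*6656) = 2.3700
T_leave = 77.4 - 2.3700 = 75.03 F

75.03 F


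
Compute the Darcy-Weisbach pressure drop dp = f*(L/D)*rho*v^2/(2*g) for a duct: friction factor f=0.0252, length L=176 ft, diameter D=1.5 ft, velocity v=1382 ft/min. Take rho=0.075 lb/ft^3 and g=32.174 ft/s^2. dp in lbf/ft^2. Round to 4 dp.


v_fps = 1382/60 = 23.0333 ft/s
dp = 0.0252*(176/1.5)*0.075*23.0333^2/(2*32.174) = 1.8284 lbf/ft^2

1.8284 lbf/ft^2


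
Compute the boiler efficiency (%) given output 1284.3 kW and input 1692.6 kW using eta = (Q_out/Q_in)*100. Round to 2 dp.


eta = (1284.3/1692.6)*100 = 75.88 %

75.88 %


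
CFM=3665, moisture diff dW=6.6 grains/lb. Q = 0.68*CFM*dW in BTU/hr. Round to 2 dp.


Q = 0.68 * 3665 * 6.6 = 16448.52 BTU/hr

16448.52 BTU/hr


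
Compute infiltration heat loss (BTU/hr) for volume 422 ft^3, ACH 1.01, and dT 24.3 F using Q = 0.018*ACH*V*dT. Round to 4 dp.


Q = 0.018 * 1.01 * 422 * 24.3 = 186.4286 BTU/hr

186.4286 BTU/hr


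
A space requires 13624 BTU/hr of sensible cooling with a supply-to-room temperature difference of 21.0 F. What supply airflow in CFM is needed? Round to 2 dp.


CFM = 13624 / (1.08 * 21.0) = 600.71

600.71 CFM


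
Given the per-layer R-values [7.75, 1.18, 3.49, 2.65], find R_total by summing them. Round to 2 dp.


R_total = 7.75 + 1.18 + 3.49 + 2.65 = 15.07

15.07


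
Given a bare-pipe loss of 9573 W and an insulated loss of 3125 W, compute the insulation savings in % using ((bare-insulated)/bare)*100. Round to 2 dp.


Savings = ((9573-3125)/9573)*100 = 67.36 %

67.36 %


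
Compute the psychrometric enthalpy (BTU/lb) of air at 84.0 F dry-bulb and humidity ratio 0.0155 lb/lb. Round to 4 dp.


h = 0.24*84.0 + 0.0155*(1061+0.444*84.0) = 37.1836 BTU/lb

37.1836 BTU/lb


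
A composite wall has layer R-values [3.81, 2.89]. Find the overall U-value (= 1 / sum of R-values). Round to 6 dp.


R_total = 3.81 + 2.89 = 6.70
U = 1/6.70 = 0.149254

0.149254


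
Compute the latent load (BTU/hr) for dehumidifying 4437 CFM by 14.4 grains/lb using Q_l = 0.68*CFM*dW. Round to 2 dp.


Q = 0.68 * 4437 * 14.4 = 43447.10 BTU/hr

43447.10 BTU/hr


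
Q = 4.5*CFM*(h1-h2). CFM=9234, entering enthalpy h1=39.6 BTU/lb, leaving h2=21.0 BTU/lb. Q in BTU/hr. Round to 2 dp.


Q = 4.5 * 9234 * (39.6 - 21.0) = 772885.80 BTU/hr

772885.80 BTU/hr


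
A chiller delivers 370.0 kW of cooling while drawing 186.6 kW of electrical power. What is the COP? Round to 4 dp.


COP = 370.0 / 186.6 = 1.9829

1.9829


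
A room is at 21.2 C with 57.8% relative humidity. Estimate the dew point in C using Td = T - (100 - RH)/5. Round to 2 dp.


Td = 21.2 - (100-57.8)/5 = 12.76 C

12.76 C


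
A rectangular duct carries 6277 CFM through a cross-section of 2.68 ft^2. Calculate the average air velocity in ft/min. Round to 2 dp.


V = 6277 / 2.68 = 2342.16 ft/min

2342.16 ft/min


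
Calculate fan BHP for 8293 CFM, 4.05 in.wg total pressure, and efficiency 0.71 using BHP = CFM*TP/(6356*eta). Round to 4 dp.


BHP = 8293 * 4.05 / (6356 * 0.71) = 7.4426 hp

7.4426 hp


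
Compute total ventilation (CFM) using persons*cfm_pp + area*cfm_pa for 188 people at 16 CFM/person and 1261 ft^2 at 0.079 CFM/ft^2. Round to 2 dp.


Total = 188*16 + 1261*0.079 = 3107.62 CFM

3107.62 CFM


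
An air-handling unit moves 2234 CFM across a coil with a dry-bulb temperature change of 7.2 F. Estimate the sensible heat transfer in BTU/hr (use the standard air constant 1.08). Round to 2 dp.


Q = 1.08 * 2234 * 7.2 = 17371.58 BTU/hr

17371.58 BTU/hr


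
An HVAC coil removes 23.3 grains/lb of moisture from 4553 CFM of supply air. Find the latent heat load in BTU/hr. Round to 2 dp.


Q = 0.68 * 4553 * 23.3 = 72137.73 BTU/hr

72137.73 BTU/hr


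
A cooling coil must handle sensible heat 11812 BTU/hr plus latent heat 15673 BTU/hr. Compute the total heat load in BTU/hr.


Qt = 11812 + 15673 = 27485 BTU/hr

27485 BTU/hr


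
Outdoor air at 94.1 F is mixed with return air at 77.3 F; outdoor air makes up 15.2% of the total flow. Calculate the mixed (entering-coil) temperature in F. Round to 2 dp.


T_mix = 77.3 + (15.2/100)*(94.1-77.3) = 79.85 F

79.85 F


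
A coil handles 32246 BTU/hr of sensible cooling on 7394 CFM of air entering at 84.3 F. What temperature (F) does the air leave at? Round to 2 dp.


dT = 32246/(1.08*7394) = 4.0381
T_leave = 84.3 - 4.0381 = 80.26 F

80.26 F


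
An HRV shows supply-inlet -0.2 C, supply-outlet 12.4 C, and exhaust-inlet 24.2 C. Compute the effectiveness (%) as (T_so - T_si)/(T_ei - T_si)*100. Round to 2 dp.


eff = (12.4-(-0.2))/(24.2-(-0.2))*100 = 51.64 %

51.64 %


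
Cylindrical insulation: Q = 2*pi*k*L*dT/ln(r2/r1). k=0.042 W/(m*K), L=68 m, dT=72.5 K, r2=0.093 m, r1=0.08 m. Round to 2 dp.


Q = 2*pi*0.042*68*72.5/ln(0.093/0.08) = 8640.31 W

8640.31 W


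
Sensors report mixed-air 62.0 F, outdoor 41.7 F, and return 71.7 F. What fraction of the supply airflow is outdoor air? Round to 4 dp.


frac = (62.0 - 71.7) / (41.7 - 71.7) = 0.3233

0.3233


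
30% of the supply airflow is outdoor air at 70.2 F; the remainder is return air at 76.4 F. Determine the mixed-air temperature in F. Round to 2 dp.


T_mix = 0.3*70.2 + 0.7*76.4 = 74.54 F

74.54 F


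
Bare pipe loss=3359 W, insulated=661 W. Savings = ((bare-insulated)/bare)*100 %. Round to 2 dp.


Savings = ((3359-661)/3359)*100 = 80.32 %

80.32 %


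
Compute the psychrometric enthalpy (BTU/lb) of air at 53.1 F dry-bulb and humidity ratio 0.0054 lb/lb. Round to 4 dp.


h = 0.24*53.1 + 0.0054*(1061+0.444*53.1) = 18.6007 BTU/lb

18.6007 BTU/lb


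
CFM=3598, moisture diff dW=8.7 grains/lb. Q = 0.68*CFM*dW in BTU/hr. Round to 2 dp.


Q = 0.68 * 3598 * 8.7 = 21285.77 BTU/hr

21285.77 BTU/hr


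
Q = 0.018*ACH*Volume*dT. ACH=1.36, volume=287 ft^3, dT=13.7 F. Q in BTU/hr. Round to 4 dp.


Q = 0.018 * 1.36 * 287 * 13.7 = 96.2529 BTU/hr

96.2529 BTU/hr
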